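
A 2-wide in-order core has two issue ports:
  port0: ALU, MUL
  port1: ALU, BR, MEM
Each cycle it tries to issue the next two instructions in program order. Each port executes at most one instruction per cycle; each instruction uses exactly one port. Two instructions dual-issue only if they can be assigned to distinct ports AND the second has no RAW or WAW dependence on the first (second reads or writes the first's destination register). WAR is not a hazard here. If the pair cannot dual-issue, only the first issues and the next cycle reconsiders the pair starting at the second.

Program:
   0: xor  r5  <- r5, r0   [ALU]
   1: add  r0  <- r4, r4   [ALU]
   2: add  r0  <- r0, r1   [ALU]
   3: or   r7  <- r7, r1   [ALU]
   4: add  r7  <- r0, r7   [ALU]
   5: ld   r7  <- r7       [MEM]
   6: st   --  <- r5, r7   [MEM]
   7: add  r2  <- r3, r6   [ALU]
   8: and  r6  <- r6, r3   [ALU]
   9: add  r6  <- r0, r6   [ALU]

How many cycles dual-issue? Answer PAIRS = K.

[0] i0/i1  xor;add  -- dual
[1] i2/i3  add;or  -- dual
[2] i4  add  -- RAW+WAW r7
[3] i5  ld  -- no-port MEM/MEM
[4] i6/i7  st;add  -- dual
[5] i8  and  -- RAW+WAW r6
[6] i9  add  -- tail

PAIRS = 3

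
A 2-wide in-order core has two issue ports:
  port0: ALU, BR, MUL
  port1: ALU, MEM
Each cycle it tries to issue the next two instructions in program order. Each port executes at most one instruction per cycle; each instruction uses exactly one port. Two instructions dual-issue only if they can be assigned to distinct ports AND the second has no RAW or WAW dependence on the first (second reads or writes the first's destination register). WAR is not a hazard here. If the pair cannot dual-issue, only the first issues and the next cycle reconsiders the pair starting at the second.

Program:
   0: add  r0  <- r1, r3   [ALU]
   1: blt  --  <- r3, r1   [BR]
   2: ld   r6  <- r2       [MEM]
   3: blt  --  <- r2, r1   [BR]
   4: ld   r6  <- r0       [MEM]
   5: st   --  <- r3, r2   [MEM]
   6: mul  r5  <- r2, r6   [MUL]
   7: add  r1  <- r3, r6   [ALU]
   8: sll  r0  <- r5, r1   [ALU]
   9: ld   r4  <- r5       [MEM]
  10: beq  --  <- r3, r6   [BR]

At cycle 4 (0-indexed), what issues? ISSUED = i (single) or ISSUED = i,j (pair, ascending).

  cy0 -> i0+i1 (add.ALU;blt.BR) dual
  cy1 -> i2+i3 (ld.MEM;blt.BR) dual
  cy2 -> i4 (ld.MEM) no-port MEM/MEM
  cy3 -> i5+i6 (st.MEM;mul.MUL) dual
  cy4 -> i7 (add.ALU) RAW r1
  cy5 -> i8+i9 (sll.ALU;ld.MEM) dual
  cy6 -> i10 (beq.BR) tail

ISSUED = 7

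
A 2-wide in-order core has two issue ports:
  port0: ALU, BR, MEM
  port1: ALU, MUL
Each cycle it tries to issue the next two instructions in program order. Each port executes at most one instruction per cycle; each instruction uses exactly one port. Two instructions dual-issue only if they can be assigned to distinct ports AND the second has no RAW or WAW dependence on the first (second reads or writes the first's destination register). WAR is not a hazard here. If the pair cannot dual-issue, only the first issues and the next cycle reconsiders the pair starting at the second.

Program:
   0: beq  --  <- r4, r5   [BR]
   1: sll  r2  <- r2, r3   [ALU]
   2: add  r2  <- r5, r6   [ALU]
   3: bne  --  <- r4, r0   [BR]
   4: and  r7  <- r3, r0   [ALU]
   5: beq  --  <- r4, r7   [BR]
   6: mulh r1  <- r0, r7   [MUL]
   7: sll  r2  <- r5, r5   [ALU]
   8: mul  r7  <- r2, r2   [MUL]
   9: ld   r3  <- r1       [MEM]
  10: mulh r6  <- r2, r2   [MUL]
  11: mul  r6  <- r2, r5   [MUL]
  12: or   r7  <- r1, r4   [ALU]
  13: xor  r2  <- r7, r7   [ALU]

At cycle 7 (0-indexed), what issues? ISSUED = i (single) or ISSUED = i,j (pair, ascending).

0. beq/sll @i0,i1  | pair
1. add/bne @i2,i3  | pair
2. and @i4  | RAW r7
3. beq/mulh @i5,i6  | pair
4. sll @i7  | RAW r2
5. mul/ld @i8,i9  | pair
6. mulh @i10  | no-port MUL/MUL
7. mul/or @i11,i12  | pair
8. xor @i13  | tail

ISSUED = 11,12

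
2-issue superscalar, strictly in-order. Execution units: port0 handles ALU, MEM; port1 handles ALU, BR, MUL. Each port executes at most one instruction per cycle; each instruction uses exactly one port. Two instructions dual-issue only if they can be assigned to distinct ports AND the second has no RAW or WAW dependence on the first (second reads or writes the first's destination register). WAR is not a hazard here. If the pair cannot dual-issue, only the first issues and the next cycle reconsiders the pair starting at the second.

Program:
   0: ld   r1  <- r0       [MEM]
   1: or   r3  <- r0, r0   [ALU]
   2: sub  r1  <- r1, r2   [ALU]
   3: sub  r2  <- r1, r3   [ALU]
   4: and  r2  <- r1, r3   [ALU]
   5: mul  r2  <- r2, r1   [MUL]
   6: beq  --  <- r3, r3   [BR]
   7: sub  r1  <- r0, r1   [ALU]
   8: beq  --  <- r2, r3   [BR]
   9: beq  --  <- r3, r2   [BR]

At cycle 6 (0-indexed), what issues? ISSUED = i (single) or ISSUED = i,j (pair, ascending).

ISSUED = 8

  cy0 -> i0,i1 (ld;or) pair
  cy1 -> i2 (sub) RAW r1
  cy2 -> i3 (sub) WAW r2
  cy3 -> i4 (and) RAW+WAW r2
  cy4 -> i5 (mul) no-port MUL/BR
  cy5 -> i6,i7 (beq;sub) pair
  cy6 -> i8 (beq) no-port BR/BR
  cy7 -> i9 (beq) tail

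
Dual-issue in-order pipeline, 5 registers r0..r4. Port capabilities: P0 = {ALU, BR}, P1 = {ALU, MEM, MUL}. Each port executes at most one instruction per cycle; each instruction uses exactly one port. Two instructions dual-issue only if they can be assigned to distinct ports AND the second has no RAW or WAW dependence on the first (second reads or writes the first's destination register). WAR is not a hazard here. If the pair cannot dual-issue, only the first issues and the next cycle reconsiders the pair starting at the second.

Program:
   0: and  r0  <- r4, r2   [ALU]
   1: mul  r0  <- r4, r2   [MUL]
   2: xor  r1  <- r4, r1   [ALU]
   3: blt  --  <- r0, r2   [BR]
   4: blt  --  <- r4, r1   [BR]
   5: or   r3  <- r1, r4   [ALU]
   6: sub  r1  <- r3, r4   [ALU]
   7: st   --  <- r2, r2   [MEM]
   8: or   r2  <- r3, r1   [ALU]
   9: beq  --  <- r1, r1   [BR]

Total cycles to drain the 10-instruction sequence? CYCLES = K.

[0] i0  and.ALU  -- WAW r0
[1] i1&i2  mul.MUL;xor.ALU  -- dual
[2] i3  blt.BR  -- no-port BR/BR
[3] i4&i5  blt.BR;or.ALU  -- dual
[4] i6&i7  sub.ALU;st.MEM  -- dual
[5] i8&i9  or.ALU;beq.BR  -- dual

CYCLES = 6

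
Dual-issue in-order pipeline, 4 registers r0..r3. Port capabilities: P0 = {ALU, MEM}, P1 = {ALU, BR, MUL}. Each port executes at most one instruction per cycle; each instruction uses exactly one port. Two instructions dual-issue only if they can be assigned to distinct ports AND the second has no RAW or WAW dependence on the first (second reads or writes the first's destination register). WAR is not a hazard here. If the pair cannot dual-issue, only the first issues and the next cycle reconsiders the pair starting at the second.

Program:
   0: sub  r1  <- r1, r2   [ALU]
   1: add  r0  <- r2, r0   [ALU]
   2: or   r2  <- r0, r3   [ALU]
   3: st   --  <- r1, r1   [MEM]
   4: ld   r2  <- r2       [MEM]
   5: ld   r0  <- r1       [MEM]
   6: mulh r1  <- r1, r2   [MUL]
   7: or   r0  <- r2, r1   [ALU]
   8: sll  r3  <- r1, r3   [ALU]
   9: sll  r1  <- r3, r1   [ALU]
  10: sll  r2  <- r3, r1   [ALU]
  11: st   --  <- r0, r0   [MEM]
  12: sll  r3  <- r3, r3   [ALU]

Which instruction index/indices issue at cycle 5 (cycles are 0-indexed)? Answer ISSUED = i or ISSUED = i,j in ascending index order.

ISSUED = 9

t=0 i0&i1:sub add ; pair
t=1 i2&i3:or st ; pair
t=2 i4:ld ; no-port MEM/MEM
t=3 i5&i6:ld mulh ; pair
t=4 i7&i8:or sll ; pair
t=5 i9:sll ; RAW r1
t=6 i10&i11:sll st ; pair
t=7 i12:sll ; tail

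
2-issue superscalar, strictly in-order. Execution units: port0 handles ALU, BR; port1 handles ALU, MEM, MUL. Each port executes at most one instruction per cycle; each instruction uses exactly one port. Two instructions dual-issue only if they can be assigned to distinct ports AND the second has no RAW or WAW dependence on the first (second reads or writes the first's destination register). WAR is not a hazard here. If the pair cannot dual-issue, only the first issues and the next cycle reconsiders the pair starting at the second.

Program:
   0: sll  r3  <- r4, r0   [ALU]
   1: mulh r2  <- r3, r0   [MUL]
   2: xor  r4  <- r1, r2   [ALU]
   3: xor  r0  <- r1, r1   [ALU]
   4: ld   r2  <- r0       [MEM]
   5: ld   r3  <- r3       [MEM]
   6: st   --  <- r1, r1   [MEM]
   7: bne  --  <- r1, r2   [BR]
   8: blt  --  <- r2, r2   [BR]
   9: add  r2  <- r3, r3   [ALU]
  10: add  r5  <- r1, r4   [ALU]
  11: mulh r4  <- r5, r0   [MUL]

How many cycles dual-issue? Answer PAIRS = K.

[0] i0  sll  -- RAW r3
[1] i1  mulh  -- RAW r2
[2] i2+i3  xor xor  -- dual
[3] i4  ld  -- no-port MEM/MEM
[4] i5  ld  -- no-port MEM/MEM
[5] i6+i7  st bne  -- dual
[6] i8+i9  blt add  -- dual
[7] i10  add  -- RAW r5
[8] i11  mulh  -- tail

PAIRS = 3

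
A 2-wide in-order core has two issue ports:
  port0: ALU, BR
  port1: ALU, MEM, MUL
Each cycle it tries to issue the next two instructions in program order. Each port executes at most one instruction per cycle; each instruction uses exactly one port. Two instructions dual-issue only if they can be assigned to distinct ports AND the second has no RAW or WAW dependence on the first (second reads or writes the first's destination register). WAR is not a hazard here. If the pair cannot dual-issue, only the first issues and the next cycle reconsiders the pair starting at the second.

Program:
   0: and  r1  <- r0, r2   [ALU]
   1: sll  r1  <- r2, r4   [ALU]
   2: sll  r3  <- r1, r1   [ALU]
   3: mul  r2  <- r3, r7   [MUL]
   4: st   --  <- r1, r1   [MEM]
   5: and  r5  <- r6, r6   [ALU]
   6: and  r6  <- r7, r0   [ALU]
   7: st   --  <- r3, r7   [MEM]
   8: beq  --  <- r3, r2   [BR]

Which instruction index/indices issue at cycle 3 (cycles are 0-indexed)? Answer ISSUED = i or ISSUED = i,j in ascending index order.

  cy0 -> i0 (and) WAW r1
  cy1 -> i1 (sll) RAW r1
  cy2 -> i2 (sll) RAW r3
  cy3 -> i3 (mul) no-port MUL/MEM
  cy4 -> i4&i5 (st/and) pair
  cy5 -> i6&i7 (and/st) pair
  cy6 -> i8 (beq) tail

ISSUED = 3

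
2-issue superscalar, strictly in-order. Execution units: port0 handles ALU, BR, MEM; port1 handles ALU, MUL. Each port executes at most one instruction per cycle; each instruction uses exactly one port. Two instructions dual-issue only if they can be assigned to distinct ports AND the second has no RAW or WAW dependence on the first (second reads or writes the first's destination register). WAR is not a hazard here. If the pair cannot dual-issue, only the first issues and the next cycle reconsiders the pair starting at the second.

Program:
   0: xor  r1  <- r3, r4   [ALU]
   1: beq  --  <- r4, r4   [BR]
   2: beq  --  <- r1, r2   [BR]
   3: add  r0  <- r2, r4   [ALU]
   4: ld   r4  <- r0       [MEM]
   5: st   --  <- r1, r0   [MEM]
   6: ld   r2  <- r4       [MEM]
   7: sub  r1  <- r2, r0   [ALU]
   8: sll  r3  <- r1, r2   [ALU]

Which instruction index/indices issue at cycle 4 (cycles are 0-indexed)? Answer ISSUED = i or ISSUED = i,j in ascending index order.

ISSUED = 6

t=0 i0+i1:xor beq ; pair
t=1 i2+i3:beq add ; pair
t=2 i4:ld ; no-port MEM/MEM
t=3 i5:st ; no-port MEM/MEM
t=4 i6:ld ; RAW r2
t=5 i7:sub ; RAW r1
t=6 i8:sll ; tail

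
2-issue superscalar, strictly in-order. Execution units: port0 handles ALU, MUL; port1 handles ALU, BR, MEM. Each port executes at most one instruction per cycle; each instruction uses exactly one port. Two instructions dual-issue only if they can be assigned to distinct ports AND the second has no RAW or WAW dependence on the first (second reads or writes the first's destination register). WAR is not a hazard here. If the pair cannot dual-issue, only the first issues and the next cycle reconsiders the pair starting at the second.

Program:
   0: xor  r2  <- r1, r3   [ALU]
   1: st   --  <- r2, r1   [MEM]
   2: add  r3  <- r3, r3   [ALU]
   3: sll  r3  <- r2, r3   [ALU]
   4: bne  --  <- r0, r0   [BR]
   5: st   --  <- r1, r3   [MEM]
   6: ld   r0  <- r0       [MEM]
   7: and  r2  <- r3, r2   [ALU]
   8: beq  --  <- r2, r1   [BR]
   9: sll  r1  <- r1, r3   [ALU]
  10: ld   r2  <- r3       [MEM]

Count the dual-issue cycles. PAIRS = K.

[0] i0  xor.ALU  -- RAW r2
[1] i1,i2  st.MEM;add.ALU  -- dual
[2] i3,i4  sll.ALU;bne.BR  -- dual
[3] i5  st.MEM  -- no-port MEM/MEM
[4] i6,i7  ld.MEM;and.ALU  -- dual
[5] i8,i9  beq.BR;sll.ALU  -- dual
[6] i10  ld.MEM  -- tail

PAIRS = 4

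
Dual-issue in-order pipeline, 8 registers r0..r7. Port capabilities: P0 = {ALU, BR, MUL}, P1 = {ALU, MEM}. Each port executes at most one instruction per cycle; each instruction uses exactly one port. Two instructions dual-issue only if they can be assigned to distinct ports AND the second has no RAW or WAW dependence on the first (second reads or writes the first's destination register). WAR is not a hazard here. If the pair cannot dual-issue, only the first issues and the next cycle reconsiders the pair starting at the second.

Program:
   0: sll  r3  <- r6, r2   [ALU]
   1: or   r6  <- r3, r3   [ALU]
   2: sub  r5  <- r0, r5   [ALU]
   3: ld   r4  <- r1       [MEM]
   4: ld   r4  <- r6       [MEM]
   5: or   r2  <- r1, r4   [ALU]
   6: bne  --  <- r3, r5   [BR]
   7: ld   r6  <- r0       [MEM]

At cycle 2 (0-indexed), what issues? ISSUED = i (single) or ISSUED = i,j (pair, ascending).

ISSUED = 3

  cy0 -> i0 (sll.ALU) RAW r3
  cy1 -> i1+i2 (or.ALU/sub.ALU) 2-wide
  cy2 -> i3 (ld.MEM) no-port MEM/MEM
  cy3 -> i4 (ld.MEM) RAW r4
  cy4 -> i5+i6 (or.ALU/bne.BR) 2-wide
  cy5 -> i7 (ld.MEM) tail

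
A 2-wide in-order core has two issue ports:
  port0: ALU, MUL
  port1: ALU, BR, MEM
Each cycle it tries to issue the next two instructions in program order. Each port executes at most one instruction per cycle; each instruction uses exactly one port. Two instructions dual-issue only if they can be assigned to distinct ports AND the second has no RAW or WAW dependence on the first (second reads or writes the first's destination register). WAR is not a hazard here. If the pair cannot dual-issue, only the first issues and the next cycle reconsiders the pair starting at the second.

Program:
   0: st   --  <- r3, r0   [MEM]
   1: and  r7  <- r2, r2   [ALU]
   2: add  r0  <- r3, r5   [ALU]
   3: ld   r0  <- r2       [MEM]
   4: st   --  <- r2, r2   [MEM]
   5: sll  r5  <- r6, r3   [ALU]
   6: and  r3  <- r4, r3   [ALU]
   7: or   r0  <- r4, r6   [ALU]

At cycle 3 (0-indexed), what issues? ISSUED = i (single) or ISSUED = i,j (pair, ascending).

#0 head=0: st+and i0+i1 2-wide
#1 head=2: add i2 WAW r0
#2 head=3: ld i3 no-port MEM/MEM
#3 head=4: st+sll i4+i5 2-wide
#4 head=6: and+or i6+i7 2-wide

ISSUED = 4,5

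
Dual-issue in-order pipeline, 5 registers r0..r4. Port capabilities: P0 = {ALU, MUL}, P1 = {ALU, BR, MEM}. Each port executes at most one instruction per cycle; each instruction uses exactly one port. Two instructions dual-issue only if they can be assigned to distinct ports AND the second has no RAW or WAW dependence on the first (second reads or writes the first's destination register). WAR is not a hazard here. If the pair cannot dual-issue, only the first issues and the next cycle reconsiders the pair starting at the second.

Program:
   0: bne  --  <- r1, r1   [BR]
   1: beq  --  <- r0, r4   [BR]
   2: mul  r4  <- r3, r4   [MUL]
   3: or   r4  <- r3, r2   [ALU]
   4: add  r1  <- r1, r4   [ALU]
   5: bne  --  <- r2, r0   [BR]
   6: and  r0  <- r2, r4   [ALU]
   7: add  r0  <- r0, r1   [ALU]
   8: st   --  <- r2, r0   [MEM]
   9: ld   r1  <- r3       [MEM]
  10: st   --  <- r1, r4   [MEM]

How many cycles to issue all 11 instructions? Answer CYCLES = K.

CYCLES = 9

[0] i0  bne.BR  -- no-port BR/BR
[1] i1/i2  beq.BR/mul.MUL  -- 2-wide
[2] i3  or.ALU  -- RAW r4
[3] i4/i5  add.ALU/bne.BR  -- 2-wide
[4] i6  and.ALU  -- RAW+WAW r0
[5] i7  add.ALU  -- RAW r0
[6] i8  st.MEM  -- no-port MEM/MEM
[7] i9  ld.MEM  -- no-port MEM/MEM
[8] i10  st.MEM  -- tail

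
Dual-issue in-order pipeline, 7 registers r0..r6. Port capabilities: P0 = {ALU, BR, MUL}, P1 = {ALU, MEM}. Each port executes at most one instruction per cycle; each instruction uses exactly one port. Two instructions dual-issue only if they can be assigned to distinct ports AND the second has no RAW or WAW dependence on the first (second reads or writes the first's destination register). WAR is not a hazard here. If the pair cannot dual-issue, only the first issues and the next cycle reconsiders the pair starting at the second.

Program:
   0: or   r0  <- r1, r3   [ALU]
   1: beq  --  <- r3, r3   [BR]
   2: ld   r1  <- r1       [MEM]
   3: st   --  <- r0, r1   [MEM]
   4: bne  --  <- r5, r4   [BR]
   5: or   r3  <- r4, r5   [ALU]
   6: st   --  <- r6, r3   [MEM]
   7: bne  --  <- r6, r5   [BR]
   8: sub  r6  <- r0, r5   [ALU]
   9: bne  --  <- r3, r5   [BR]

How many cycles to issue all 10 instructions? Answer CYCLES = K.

CYCLES = 6

c0: i0/i1 or.ALU/beq.BR  2-wide
c1: i2 ld.MEM  no-port MEM/MEM
c2: i3/i4 st.MEM/bne.BR  2-wide
c3: i5 or.ALU  RAW r3
c4: i6/i7 st.MEM/bne.BR  2-wide
c5: i8/i9 sub.ALU/bne.BR  2-wide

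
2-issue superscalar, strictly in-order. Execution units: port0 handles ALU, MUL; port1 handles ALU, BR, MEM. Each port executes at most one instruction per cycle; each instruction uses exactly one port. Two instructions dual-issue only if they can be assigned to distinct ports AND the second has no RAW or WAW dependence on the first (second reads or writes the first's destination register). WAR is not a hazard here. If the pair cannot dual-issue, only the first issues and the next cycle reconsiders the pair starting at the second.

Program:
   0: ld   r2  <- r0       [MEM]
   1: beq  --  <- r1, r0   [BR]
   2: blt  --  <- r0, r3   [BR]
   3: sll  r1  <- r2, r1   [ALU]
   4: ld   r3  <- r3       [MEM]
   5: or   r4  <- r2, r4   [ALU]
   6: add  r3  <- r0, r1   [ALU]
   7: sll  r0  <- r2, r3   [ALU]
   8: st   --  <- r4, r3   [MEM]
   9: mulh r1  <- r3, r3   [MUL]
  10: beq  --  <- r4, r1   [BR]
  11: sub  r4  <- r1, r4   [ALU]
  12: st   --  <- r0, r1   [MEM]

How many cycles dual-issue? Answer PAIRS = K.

0. ld @i0  | no-port MEM/BR
1. beq @i1  | no-port BR/BR
2. blt;sll @i2,i3  | dual
3. ld;or @i4,i5  | dual
4. add @i6  | RAW r3
5. sll;st @i7,i8  | dual
6. mulh @i9  | RAW r1
7. beq;sub @i10,i11  | dual
8. st @i12  | tail

PAIRS = 4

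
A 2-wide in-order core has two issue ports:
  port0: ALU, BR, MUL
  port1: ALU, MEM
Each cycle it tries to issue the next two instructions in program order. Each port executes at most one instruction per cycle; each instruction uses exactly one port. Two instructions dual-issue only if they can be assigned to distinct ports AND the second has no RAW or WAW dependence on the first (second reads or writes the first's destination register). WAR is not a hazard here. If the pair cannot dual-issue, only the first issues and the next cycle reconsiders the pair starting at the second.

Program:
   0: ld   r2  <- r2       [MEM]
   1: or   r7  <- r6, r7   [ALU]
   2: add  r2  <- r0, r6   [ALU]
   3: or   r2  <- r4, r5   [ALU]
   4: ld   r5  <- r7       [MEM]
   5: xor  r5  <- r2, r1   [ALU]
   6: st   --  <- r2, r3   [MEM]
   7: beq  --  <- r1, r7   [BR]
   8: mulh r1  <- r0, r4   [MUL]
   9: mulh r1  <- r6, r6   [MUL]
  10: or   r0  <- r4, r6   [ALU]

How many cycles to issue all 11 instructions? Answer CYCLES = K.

CYCLES = 7

0. ld or @i0&i1  | dual
1. add @i2  | WAW r2
2. or ld @i3&i4  | dual
3. xor st @i5&i6  | dual
4. beq @i7  | no-port BR/MUL
5. mulh @i8  | no-port MUL/MUL
6. mulh or @i9&i10  | dual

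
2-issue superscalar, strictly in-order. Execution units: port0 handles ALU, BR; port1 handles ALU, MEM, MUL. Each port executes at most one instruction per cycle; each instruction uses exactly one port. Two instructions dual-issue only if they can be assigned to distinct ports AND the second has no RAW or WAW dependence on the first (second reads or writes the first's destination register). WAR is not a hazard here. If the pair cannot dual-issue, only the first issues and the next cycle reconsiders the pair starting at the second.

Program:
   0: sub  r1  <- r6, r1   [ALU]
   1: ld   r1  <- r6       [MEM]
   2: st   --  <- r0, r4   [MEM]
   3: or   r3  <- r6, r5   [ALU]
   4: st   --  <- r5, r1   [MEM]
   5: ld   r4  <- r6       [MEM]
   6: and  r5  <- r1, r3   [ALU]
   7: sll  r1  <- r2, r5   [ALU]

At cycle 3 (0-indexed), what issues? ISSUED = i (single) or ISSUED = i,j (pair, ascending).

0. sub @i0  | WAW r1
1. ld @i1  | no-port MEM/MEM
2. st or @i2,i3  | 2-wide
3. st @i4  | no-port MEM/MEM
4. ld and @i5,i6  | 2-wide
5. sll @i7  | tail

ISSUED = 4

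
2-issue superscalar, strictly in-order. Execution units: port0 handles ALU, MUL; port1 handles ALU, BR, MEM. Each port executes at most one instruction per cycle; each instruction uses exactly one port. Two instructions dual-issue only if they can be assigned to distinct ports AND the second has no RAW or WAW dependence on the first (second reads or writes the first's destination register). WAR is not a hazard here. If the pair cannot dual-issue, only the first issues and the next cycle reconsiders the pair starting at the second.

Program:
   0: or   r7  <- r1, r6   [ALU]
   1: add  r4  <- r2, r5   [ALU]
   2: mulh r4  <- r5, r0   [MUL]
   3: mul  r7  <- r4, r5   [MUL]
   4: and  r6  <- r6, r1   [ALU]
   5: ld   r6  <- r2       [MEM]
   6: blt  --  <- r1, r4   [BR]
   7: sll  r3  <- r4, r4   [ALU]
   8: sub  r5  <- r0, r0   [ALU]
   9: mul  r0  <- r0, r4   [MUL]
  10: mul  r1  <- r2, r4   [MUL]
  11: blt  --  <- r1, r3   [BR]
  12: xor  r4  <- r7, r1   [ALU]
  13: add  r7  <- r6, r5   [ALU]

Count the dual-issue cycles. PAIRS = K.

PAIRS = 5

c0: i0,i1 or.ALU/add.ALU  pair
c1: i2 mulh.MUL  no-port MUL/MUL
c2: i3,i4 mul.MUL/and.ALU  pair
c3: i5 ld.MEM  no-port MEM/BR
c4: i6,i7 blt.BR/sll.ALU  pair
c5: i8,i9 sub.ALU/mul.MUL  pair
c6: i10 mul.MUL  RAW r1
c7: i11,i12 blt.BR/xor.ALU  pair
c8: i13 add.ALU  tail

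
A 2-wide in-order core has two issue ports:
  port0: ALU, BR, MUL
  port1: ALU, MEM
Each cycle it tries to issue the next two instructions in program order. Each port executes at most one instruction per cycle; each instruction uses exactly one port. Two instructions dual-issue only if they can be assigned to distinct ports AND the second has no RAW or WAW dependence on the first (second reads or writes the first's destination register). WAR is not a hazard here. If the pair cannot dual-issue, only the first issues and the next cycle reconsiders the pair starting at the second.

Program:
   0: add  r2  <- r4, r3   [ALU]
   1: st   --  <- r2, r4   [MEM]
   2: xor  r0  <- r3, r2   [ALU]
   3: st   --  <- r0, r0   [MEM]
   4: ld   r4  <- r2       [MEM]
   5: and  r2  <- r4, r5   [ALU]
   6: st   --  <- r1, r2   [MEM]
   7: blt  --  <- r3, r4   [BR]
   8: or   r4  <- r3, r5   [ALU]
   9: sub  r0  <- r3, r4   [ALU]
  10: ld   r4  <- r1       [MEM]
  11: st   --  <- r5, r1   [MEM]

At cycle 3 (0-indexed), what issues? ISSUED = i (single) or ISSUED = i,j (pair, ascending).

[0] i0  add  -- RAW r2
[1] i1&i2  st/xor  -- 2-wide
[2] i3  st  -- no-port MEM/MEM
[3] i4  ld  -- RAW r4
[4] i5  and  -- RAW r2
[5] i6&i7  st/blt  -- 2-wide
[6] i8  or  -- RAW r4
[7] i9&i10  sub/ld  -- 2-wide
[8] i11  st  -- tail

ISSUED = 4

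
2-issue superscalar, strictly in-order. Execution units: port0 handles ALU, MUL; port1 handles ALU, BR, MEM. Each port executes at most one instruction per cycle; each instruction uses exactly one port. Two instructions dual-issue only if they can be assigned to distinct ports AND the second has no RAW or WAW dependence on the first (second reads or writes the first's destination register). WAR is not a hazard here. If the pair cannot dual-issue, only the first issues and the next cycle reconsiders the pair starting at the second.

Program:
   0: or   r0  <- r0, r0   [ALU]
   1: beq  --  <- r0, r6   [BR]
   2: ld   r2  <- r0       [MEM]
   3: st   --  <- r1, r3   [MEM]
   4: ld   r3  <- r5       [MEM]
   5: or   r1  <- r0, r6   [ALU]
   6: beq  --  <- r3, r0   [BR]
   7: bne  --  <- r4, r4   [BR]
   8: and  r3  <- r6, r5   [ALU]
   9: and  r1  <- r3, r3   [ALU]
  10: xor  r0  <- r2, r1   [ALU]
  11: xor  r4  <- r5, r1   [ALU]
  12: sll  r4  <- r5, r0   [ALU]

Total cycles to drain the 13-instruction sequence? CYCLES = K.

CYCLES = 10

[0] i0  or  -- RAW r0
[1] i1  beq  -- no-port BR/MEM
[2] i2  ld  -- no-port MEM/MEM
[3] i3  st  -- no-port MEM/MEM
[4] i4&i5  ld;or  -- dual
[5] i6  beq  -- no-port BR/BR
[6] i7&i8  bne;and  -- dual
[7] i9  and  -- RAW r1
[8] i10&i11  xor;xor  -- dual
[9] i12  sll  -- tail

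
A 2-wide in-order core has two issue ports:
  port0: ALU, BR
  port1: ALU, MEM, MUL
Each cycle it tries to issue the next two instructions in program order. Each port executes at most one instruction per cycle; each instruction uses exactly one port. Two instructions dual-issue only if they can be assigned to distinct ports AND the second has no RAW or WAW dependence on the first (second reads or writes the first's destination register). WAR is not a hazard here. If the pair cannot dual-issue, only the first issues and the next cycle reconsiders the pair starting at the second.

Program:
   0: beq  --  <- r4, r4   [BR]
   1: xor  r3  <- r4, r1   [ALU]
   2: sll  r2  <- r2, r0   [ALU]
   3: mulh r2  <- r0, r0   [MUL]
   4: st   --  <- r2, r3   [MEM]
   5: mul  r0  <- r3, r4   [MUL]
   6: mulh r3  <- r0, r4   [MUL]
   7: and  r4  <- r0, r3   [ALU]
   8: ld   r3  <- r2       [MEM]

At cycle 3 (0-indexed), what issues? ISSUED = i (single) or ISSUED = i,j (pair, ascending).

  cy0 -> i0/i1 (beq.BR/xor.ALU) 2-wide
  cy1 -> i2 (sll.ALU) WAW r2
  cy2 -> i3 (mulh.MUL) no-port MUL/MEM
  cy3 -> i4 (st.MEM) no-port MEM/MUL
  cy4 -> i5 (mul.MUL) no-port MUL/MUL
  cy5 -> i6 (mulh.MUL) RAW r3
  cy6 -> i7/i8 (and.ALU/ld.MEM) 2-wide

ISSUED = 4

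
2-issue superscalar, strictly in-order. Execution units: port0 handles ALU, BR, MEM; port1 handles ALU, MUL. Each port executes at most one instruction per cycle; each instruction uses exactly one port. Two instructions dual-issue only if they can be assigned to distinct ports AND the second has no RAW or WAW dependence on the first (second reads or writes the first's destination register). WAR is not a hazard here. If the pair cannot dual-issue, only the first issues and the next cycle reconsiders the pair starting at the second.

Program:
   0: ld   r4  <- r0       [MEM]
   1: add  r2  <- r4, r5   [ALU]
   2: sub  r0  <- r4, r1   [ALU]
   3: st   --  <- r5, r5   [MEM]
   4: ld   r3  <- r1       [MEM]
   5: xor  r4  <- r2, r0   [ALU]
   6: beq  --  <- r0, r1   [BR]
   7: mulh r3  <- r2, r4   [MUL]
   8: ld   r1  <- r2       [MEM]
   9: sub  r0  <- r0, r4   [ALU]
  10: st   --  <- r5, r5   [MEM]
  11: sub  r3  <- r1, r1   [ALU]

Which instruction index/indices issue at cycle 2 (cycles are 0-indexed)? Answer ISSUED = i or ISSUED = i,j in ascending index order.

ISSUED = 3

#0 head=0: ld.MEM i0 RAW r4
#1 head=1: add.ALU;sub.ALU i1/i2 2-wide
#2 head=3: st.MEM i3 no-port MEM/MEM
#3 head=4: ld.MEM;xor.ALU i4/i5 2-wide
#4 head=6: beq.BR;mulh.MUL i6/i7 2-wide
#5 head=8: ld.MEM;sub.ALU i8/i9 2-wide
#6 head=10: st.MEM;sub.ALU i10/i11 2-wide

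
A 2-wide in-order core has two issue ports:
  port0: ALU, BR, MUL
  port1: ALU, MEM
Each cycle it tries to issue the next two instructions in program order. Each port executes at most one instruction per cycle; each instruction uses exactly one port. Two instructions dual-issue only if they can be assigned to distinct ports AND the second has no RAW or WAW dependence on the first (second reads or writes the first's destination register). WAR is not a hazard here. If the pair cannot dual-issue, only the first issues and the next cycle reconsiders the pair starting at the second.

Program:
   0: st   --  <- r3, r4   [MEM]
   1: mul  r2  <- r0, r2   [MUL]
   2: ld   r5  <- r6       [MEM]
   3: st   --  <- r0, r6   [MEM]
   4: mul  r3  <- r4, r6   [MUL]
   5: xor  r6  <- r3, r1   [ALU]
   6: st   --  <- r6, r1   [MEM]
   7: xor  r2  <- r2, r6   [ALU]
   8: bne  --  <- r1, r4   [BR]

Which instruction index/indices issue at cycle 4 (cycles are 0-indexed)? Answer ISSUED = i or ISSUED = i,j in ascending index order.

ISSUED = 6,7

[0] i0,i1  st.MEM mul.MUL  -- dual
[1] i2  ld.MEM  -- no-port MEM/MEM
[2] i3,i4  st.MEM mul.MUL  -- dual
[3] i5  xor.ALU  -- RAW r6
[4] i6,i7  st.MEM xor.ALU  -- dual
[5] i8  bne.BR  -- tail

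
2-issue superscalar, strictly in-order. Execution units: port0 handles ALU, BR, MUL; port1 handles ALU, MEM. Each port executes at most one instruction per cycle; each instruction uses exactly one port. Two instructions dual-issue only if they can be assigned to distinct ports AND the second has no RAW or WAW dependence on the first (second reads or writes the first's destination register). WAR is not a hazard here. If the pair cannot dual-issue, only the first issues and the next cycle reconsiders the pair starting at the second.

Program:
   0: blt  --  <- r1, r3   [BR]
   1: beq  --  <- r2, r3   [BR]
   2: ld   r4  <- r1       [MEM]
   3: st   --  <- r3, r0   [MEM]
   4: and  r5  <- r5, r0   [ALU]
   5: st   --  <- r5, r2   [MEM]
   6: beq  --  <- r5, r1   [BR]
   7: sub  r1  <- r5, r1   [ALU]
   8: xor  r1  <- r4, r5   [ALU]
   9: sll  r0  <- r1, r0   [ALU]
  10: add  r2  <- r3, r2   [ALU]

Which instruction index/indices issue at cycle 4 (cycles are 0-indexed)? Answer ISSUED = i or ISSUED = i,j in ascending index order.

#0 head=0: blt i0 no-port BR/BR
#1 head=1: beq;ld i1&i2 pair
#2 head=3: st;and i3&i4 pair
#3 head=5: st;beq i5&i6 pair
#4 head=7: sub i7 WAW r1
#5 head=8: xor i8 RAW r1
#6 head=9: sll;add i9&i10 pair

ISSUED = 7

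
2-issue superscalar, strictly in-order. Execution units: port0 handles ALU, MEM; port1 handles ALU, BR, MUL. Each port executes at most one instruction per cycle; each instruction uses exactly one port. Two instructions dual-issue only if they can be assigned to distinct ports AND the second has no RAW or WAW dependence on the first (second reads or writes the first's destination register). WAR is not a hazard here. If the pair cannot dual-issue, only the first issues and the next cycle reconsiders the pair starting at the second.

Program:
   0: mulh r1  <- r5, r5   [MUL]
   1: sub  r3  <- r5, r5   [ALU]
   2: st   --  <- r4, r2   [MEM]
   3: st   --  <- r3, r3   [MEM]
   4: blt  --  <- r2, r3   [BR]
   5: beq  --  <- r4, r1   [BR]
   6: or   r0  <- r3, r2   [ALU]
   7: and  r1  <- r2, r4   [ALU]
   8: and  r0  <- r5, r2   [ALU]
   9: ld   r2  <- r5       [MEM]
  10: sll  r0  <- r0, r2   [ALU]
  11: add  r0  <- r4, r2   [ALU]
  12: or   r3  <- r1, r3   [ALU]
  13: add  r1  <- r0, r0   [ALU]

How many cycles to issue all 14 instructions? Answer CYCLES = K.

CYCLES = 9

#0 head=0: mulh.MUL/sub.ALU i0+i1 pair
#1 head=2: st.MEM i2 no-port MEM/MEM
#2 head=3: st.MEM/blt.BR i3+i4 pair
#3 head=5: beq.BR/or.ALU i5+i6 pair
#4 head=7: and.ALU/and.ALU i7+i8 pair
#5 head=9: ld.MEM i9 RAW r2
#6 head=10: sll.ALU i10 WAW r0
#7 head=11: add.ALU/or.ALU i11+i12 pair
#8 head=13: add.ALU i13 tail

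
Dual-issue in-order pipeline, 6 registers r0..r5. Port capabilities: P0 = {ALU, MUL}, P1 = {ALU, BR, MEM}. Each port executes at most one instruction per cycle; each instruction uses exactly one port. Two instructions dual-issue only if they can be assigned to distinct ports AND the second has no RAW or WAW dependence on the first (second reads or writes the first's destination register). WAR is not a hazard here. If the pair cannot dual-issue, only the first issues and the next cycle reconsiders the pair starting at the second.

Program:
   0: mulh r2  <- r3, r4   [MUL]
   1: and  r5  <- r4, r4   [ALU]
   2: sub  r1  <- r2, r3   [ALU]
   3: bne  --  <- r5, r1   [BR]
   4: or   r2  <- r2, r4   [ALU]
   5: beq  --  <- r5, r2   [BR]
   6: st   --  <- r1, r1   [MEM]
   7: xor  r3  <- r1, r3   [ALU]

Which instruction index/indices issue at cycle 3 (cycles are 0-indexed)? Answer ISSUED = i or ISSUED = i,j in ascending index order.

#0 head=0: mulh;and i0&i1 2-wide
#1 head=2: sub i2 RAW r1
#2 head=3: bne;or i3&i4 2-wide
#3 head=5: beq i5 no-port BR/MEM
#4 head=6: st;xor i6&i7 2-wide

ISSUED = 5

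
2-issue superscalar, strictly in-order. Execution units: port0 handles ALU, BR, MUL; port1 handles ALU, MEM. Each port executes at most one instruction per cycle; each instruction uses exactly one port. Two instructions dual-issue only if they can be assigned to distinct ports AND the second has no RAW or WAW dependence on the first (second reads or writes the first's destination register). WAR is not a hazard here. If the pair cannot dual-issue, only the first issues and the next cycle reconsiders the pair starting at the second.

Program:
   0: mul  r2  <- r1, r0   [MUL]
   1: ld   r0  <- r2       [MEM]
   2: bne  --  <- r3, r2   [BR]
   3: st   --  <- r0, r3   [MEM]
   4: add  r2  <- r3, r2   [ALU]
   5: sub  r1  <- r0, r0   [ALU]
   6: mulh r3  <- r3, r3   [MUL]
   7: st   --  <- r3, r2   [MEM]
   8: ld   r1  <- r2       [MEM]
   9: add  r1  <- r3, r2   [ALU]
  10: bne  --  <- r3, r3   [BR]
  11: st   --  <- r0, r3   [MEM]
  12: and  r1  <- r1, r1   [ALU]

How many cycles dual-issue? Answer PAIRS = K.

  cy0 -> i0 (mul.MUL) RAW r2
  cy1 -> i1&i2 (ld.MEM bne.BR) dual
  cy2 -> i3&i4 (st.MEM add.ALU) dual
  cy3 -> i5&i6 (sub.ALU mulh.MUL) dual
  cy4 -> i7 (st.MEM) no-port MEM/MEM
  cy5 -> i8 (ld.MEM) WAW r1
  cy6 -> i9&i10 (add.ALU bne.BR) dual
  cy7 -> i11&i12 (st.MEM and.ALU) dual

PAIRS = 5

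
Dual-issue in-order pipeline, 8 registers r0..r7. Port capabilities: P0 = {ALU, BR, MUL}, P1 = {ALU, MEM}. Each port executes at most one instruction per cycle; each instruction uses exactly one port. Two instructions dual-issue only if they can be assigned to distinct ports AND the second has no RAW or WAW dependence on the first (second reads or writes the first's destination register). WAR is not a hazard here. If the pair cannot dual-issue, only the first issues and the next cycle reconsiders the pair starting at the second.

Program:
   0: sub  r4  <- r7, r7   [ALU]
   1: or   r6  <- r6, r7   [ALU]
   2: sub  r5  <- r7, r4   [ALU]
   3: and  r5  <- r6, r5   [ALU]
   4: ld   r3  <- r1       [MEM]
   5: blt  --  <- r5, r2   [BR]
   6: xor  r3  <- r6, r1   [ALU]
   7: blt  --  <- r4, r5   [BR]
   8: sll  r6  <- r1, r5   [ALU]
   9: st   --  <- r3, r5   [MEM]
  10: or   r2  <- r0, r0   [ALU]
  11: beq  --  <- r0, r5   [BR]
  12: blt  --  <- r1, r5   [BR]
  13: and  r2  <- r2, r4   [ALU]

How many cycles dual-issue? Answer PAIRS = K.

PAIRS = 6

  cy0 -> i0/i1 (sub+or) pair
  cy1 -> i2 (sub) RAW+WAW r5
  cy2 -> i3/i4 (and+ld) pair
  cy3 -> i5/i6 (blt+xor) pair
  cy4 -> i7/i8 (blt+sll) pair
  cy5 -> i9/i10 (st+or) pair
  cy6 -> i11 (beq) no-port BR/BR
  cy7 -> i12/i13 (blt+and) pair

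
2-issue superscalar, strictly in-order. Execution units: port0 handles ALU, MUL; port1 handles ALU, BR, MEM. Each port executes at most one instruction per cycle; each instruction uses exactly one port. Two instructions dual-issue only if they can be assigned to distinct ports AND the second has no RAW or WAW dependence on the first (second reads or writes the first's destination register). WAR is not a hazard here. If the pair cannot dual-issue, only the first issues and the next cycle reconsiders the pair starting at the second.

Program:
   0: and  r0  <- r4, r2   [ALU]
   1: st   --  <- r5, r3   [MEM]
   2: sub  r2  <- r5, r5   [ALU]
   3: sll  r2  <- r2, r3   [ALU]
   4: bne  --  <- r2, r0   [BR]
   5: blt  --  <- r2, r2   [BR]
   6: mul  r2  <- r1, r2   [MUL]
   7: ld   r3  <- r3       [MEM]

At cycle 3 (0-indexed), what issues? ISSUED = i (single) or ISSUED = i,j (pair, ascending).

t=0 i0/i1:and;st ; dual
t=1 i2:sub ; RAW+WAW r2
t=2 i3:sll ; RAW r2
t=3 i4:bne ; no-port BR/BR
t=4 i5/i6:blt;mul ; dual
t=5 i7:ld ; tail

ISSUED = 4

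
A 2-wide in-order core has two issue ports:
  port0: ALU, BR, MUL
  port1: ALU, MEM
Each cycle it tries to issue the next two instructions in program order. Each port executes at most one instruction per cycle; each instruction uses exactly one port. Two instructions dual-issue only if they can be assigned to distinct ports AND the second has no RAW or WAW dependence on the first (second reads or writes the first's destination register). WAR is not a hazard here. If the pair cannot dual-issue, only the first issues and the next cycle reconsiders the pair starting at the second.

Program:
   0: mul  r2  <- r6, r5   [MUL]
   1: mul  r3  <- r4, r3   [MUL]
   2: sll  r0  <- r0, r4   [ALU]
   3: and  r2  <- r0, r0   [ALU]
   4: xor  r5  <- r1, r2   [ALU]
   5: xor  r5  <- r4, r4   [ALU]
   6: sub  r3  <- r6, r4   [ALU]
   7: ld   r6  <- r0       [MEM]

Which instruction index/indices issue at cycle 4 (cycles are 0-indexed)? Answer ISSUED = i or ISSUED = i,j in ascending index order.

ISSUED = 5,6

0. mul @i0  | no-port MUL/MUL
1. mul+sll @i1/i2  | dual
2. and @i3  | RAW r2
3. xor @i4  | WAW r5
4. xor+sub @i5/i6  | dual
5. ld @i7  | tail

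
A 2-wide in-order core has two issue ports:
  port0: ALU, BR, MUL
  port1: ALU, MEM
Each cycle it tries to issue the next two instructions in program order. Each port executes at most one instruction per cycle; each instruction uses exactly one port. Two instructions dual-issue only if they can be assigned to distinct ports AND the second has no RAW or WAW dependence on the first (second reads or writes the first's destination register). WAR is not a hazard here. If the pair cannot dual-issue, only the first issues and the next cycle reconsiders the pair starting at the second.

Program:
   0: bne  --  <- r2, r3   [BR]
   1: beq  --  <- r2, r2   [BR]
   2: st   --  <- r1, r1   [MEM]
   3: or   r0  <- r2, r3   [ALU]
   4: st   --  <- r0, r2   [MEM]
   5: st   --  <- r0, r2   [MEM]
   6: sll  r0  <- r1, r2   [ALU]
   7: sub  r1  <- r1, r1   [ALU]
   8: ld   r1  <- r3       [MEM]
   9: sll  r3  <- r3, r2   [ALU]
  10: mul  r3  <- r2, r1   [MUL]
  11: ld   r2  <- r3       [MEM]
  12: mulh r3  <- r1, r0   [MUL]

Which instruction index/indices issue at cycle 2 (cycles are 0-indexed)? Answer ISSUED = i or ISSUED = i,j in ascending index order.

ISSUED = 3

[0] i0  bne.BR  -- no-port BR/BR
[1] i1,i2  beq.BR st.MEM  -- pair
[2] i3  or.ALU  -- RAW r0
[3] i4  st.MEM  -- no-port MEM/MEM
[4] i5,i6  st.MEM sll.ALU  -- pair
[5] i7  sub.ALU  -- WAW r1
[6] i8,i9  ld.MEM sll.ALU  -- pair
[7] i10  mul.MUL  -- RAW r3
[8] i11,i12  ld.MEM mulh.MUL  -- pair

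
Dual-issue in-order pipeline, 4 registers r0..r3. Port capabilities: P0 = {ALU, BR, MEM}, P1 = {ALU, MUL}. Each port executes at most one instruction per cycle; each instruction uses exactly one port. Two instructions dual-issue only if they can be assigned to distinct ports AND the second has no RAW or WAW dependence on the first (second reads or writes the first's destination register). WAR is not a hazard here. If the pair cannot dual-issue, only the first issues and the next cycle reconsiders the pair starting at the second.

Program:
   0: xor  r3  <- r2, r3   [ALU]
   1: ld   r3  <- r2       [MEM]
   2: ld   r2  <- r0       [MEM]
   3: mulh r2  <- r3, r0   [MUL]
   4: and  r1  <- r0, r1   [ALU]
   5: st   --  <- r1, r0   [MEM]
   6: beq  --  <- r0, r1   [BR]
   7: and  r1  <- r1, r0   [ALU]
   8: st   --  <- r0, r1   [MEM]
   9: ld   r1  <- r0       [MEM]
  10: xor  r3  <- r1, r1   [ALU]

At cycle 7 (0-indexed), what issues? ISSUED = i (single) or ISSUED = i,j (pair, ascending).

ISSUED = 9

[0] i0  xor.ALU  -- WAW r3
[1] i1  ld.MEM  -- no-port MEM/MEM
[2] i2  ld.MEM  -- WAW r2
[3] i3/i4  mulh.MUL+and.ALU  -- dual
[4] i5  st.MEM  -- no-port MEM/BR
[5] i6/i7  beq.BR+and.ALU  -- dual
[6] i8  st.MEM  -- no-port MEM/MEM
[7] i9  ld.MEM  -- RAW r1
[8] i10  xor.ALU  -- tail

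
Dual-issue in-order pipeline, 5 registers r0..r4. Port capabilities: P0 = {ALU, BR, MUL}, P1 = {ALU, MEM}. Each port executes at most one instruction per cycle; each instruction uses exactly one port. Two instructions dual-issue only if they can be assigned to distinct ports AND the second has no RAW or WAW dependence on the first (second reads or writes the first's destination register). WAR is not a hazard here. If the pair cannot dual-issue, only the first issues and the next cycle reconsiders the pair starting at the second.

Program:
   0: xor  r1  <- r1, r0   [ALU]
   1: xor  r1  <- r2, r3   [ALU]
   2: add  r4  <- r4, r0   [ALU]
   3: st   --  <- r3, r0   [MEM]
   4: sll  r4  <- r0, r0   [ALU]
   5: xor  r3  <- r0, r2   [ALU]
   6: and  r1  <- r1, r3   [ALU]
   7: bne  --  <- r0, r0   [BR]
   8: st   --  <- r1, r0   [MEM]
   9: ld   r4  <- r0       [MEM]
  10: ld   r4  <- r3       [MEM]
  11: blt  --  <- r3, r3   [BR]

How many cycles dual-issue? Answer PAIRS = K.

PAIRS = 4

#0 head=0: xor.ALU i0 WAW r1
#1 head=1: xor.ALU add.ALU i1,i2 2-wide
#2 head=3: st.MEM sll.ALU i3,i4 2-wide
#3 head=5: xor.ALU i5 RAW r3
#4 head=6: and.ALU bne.BR i6,i7 2-wide
#5 head=8: st.MEM i8 no-port MEM/MEM
#6 head=9: ld.MEM i9 no-port MEM/MEM
#7 head=10: ld.MEM blt.BR i10,i11 2-wide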